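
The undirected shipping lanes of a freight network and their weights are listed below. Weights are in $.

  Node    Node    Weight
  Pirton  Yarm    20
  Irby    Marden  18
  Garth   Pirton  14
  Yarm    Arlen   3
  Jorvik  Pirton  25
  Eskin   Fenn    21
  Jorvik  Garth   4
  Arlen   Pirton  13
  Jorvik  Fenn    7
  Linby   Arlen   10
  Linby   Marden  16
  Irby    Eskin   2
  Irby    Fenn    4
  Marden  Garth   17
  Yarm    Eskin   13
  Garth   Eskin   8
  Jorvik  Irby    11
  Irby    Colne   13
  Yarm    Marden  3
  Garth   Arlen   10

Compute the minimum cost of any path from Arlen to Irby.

Candidate routes:
Arlen - Yarm - Eskin - Irby: 3+13+2 = 18
Arlen - Yarm - Marden - Irby: 3+3+18 = 24
Arlen - Garth - Eskin - Irby: 10+8+2 = 20
Cheapest is Arlen - Yarm - Eskin - Irby at $18.

$18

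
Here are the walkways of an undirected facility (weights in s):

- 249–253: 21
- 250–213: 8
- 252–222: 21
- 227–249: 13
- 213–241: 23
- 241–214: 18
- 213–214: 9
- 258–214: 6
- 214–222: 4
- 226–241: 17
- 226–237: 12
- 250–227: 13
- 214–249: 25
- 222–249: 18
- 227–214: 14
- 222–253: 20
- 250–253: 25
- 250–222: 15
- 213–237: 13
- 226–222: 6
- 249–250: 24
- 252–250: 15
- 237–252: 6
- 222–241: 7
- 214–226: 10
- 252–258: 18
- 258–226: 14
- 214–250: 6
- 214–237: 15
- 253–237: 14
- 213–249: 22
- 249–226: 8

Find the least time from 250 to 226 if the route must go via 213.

Best 250 to 213: 250 → 213 costing 8
Shortest 213→226: 213 → 214 → 226 = 19
Total via 213: 8 + 19 = 27 s.

27 s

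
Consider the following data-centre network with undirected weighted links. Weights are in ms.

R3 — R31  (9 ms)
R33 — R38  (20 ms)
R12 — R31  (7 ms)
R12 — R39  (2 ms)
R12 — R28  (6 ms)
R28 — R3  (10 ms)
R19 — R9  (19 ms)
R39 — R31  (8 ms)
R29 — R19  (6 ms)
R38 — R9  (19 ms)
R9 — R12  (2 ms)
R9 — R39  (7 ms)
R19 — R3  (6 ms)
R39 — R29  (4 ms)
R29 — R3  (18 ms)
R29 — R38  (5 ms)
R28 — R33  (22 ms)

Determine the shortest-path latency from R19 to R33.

Running Dijkstra from R19:
R19: 0
R29: 6  (via R19)
R3: 6  (via R19)
R39: 10  (via R29)
R38: 11  (via R29)
R12: 12  (via R39)
R9: 14  (via R12)
R31: 15  (via R3)
R28: 16  (via R3)
R33: 31  (via R38)
Shortest route: R19 → R29 → R38 → R33 = 31 ms.

31 ms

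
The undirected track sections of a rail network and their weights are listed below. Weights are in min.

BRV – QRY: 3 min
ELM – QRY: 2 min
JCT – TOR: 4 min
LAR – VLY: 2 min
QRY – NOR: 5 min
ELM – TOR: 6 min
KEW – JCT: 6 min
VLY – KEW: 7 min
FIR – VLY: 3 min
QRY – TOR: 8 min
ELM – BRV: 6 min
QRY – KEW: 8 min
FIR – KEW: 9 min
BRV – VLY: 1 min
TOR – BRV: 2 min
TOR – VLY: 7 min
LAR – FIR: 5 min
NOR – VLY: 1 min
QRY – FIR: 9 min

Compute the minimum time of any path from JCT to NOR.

8 min

Enumerating some paths:
JCT - TOR - VLY - NOR: 4+7+1 = 12
JCT - TOR - BRV - VLY - NOR: 4+2+1+1 = 8
Cheapest is JCT - TOR - BRV - VLY - NOR at 8 min.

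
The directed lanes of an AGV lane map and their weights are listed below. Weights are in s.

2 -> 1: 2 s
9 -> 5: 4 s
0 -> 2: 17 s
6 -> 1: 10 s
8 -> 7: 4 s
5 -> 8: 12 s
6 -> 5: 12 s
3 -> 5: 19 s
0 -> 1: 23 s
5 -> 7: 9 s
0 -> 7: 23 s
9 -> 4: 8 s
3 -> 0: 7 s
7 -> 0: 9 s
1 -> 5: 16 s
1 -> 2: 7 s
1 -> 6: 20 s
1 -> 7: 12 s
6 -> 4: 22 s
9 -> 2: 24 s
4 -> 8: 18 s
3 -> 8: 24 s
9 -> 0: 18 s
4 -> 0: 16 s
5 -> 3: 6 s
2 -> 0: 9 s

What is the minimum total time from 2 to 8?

30 s

Candidate routes:
2–1–5–8: 2+16+12 = 30
2–1–6–5–8: 2+20+12+12 = 46
2–0–1–5–8: 9+23+16+12 = 60
2–1–5–3–8: 2+16+6+24 = 48
Cheapest is 2–1–5–8 at 30 s.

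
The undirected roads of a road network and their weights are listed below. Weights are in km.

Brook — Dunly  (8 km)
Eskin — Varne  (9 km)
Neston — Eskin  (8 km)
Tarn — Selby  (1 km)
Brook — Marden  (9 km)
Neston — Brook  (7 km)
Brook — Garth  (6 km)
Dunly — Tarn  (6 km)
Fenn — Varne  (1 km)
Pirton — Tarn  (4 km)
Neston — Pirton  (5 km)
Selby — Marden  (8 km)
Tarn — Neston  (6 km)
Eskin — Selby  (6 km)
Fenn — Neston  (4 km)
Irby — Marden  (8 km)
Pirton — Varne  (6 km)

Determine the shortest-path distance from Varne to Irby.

27 km

Settle nodes by increasing distance from Varne:
Varne: 0
Fenn: 1  (via Varne)
Neston: 5  (via Fenn)
Pirton: 6  (via Varne)
Eskin: 9  (via Varne)
Tarn: 10  (via Pirton)
Selby: 11  (via Tarn)
Brook: 12  (via Neston)
Dunly: 16  (via Tarn)
Garth: 18  (via Brook)
Marden: 19  (via Selby)
Irby: 27  (via Marden)
Shortest route: Varne → Pirton → Tarn → Selby → Marden → Irby = 27 km.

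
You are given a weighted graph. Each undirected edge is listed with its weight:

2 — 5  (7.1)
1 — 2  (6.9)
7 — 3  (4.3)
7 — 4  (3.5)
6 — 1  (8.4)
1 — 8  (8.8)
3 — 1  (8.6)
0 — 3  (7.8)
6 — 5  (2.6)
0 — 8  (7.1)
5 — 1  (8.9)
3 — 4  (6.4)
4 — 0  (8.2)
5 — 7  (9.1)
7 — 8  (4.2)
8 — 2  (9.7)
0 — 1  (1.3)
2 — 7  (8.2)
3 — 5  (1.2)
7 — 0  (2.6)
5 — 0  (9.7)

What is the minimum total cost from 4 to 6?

10.2

Candidate routes:
4 → 7 → 3 → 5 → 6: 3.5+4.3+1.2+2.6 = 11.6
4 → 3 → 5 → 6: 6.4+1.2+2.6 = 10.2
4 → 7 → 5 → 6: 3.5+9.1+2.6 = 15.2
The minimum is 10.2 via 4 → 3 → 5 → 6.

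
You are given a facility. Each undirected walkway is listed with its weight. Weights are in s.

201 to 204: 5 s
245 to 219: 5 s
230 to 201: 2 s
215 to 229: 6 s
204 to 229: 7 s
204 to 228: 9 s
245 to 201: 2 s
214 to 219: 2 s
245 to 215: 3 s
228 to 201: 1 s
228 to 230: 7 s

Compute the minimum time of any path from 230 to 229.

13 s

Compare a few routes:
230 - 201 - 245 - 215 - 229: 2+2+3+6 = 13
230 - 201 - 204 - 229: 2+5+7 = 14
230 - 201 - 228 - 204 - 229: 2+1+9+7 = 19
230 - 228 - 201 - 245 - 215 - 229: 7+1+2+3+6 = 19
Cheapest is 230 - 201 - 245 - 215 - 229 at 13 s.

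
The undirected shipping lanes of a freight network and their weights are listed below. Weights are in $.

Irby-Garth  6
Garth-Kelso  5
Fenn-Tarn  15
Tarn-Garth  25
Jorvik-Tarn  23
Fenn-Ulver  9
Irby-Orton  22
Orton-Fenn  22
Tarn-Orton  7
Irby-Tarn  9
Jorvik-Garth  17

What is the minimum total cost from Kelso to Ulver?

$44

Compare a few routes:
Kelso → Garth → Tarn → Fenn → Ulver: 5+25+15+9 = 54
Kelso → Garth → Irby → Tarn → Fenn → Ulver: 5+6+9+15+9 = 44
Cheapest is Kelso → Garth → Irby → Tarn → Fenn → Ulver at $44.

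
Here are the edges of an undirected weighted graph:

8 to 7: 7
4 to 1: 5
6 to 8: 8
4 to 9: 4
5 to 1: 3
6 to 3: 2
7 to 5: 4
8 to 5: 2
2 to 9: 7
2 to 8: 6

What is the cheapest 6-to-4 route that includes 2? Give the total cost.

25

Shortest 6→2: 6 → 8 → 2 = 14
Best 2 to 4: 2 → 9 → 4 costing 11
Total via 2: 14 + 11 = 25.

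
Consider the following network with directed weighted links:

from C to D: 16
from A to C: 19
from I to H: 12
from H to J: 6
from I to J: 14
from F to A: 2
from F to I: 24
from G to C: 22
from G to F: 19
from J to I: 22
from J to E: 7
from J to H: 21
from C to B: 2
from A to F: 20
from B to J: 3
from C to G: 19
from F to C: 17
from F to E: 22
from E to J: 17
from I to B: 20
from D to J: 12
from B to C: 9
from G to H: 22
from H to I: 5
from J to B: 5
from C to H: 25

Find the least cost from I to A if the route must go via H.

72

Best I to H: I–H costing 12
Shortest H→A: H–J–B–C–G–F–A = 60
Total via H: 12 + 60 = 72.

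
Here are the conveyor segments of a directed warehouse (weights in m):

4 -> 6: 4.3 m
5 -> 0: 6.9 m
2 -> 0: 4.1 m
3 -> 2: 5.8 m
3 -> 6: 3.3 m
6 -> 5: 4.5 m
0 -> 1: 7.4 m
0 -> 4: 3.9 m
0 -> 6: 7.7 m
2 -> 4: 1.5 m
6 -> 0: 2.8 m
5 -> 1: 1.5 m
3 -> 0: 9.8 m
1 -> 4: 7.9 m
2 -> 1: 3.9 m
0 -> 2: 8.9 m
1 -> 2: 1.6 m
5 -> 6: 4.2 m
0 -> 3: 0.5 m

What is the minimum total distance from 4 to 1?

Settle nodes by increasing distance from 4:
4: 0
6: 4.3  (via 4)
0: 7.1  (via 6)
3: 7.6  (via 0)
5: 8.8  (via 6)
1: 10.3  (via 5)
Shortest route: 4–6–5–1 = 10.3 m.

10.3 m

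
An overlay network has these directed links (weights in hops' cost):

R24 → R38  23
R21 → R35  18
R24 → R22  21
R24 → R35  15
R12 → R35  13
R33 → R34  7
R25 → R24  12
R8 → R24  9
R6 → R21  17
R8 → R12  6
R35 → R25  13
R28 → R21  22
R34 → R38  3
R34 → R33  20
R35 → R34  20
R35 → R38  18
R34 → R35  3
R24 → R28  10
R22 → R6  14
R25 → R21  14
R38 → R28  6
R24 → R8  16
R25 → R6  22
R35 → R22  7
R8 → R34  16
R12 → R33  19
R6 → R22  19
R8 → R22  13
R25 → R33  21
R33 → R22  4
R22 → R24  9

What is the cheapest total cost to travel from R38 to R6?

Settle nodes by increasing distance from R38:
R38: 0
R28: 6  (via R38)
R21: 28  (via R28)
R35: 46  (via R21)
R22: 53  (via R35)
R25: 59  (via R35)
R24: 62  (via R22)
R34: 66  (via R35)
R6: 67  (via R22)
Shortest route: R38 → R28 → R21 → R35 → R22 → R6 = 67 hops' cost.

67 hops' cost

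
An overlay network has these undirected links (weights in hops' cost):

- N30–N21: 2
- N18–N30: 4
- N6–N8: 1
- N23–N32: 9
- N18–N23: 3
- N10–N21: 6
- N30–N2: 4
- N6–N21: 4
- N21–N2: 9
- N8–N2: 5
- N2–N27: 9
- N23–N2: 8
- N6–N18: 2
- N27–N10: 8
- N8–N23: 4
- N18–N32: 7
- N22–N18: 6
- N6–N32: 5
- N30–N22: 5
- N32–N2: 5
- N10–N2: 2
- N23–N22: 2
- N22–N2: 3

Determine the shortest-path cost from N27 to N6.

Enumerating some paths:
N27–N2–N8–N6: 9+5+1 = 15
N27–N10–N2–N8–N6: 8+2+5+1 = 16
The minimum is 15 hops' cost via N27–N2–N8–N6.

15 hops' cost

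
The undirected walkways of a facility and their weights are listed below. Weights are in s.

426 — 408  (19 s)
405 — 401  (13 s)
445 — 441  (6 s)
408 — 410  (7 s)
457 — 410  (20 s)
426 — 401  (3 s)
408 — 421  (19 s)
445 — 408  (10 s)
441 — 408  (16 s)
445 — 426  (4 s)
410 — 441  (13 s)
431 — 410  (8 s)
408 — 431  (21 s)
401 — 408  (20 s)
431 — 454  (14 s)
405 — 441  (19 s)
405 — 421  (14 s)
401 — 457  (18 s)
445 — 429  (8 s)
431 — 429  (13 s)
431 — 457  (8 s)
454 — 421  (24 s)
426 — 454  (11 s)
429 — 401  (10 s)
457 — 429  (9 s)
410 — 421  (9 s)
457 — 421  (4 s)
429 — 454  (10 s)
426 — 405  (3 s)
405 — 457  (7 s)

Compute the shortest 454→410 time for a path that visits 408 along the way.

32 s

Shortest 454→408: 454–426–445–408 = 25
Best 408 to 410: 408–410 costing 7
Total via 408: 25 + 7 = 32 s.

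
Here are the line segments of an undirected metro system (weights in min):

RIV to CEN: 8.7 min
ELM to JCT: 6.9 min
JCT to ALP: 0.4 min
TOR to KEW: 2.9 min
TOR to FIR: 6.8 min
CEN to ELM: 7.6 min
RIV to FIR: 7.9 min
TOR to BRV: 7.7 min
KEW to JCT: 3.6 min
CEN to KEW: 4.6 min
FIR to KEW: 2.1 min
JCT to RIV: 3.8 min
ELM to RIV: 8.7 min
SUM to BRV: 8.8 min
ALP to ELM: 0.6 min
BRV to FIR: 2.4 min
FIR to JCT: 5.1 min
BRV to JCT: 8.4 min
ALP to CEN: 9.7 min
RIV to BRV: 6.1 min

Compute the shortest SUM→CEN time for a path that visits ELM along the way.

24.9 min

Best SUM to ELM: SUM → BRV → FIR → JCT → ALP → ELM costing 17.3
Shortest ELM→CEN: ELM → CEN = 7.6
Total via ELM: 17.3 + 7.6 = 24.9 min.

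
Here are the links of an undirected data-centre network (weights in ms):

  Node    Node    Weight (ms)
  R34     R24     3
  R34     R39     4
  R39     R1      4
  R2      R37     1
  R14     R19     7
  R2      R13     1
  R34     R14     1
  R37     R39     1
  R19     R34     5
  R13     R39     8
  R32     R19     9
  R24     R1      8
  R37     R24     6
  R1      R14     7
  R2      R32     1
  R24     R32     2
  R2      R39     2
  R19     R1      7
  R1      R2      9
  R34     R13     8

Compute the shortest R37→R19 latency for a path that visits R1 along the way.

Best R37 to R1: R37–R39–R1 costing 5
Shortest R1→R19: R1–R19 = 7
Total via R1: 5 + 7 = 12 ms.

12 ms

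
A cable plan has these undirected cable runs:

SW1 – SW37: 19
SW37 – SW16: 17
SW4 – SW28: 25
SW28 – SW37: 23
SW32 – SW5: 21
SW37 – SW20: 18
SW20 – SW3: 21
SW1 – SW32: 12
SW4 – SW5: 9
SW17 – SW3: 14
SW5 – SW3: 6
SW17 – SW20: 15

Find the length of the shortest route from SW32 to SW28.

54

Candidate routes:
SW32 → SW5 → SW3 → SW17 → SW20 → SW37 → SW28: 21+6+14+15+18+23 = 97
SW32 → SW1 → SW37 → SW28: 12+19+23 = 54
SW32 → SW5 → SW4 → SW28: 21+9+25 = 55
SW32 → SW5 → SW3 → SW20 → SW37 → SW28: 21+6+21+18+23 = 89
Cheapest is SW32 → SW1 → SW37 → SW28 at 54.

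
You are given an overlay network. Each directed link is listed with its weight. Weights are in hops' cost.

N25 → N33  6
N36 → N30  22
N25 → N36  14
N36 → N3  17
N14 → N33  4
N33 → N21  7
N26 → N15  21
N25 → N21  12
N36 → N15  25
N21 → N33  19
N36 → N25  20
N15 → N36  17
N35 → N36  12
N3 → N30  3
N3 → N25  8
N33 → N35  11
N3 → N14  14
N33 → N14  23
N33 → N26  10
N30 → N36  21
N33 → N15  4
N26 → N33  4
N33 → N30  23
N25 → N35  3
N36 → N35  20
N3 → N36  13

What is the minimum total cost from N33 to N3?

38 hops' cost

Candidate routes:
N33 - N35 - N36 - N3: 11+12+17 = 40
N33 - N15 - N36 - N3: 4+17+17 = 38
The minimum is 38 hops' cost via N33 - N15 - N36 - N3.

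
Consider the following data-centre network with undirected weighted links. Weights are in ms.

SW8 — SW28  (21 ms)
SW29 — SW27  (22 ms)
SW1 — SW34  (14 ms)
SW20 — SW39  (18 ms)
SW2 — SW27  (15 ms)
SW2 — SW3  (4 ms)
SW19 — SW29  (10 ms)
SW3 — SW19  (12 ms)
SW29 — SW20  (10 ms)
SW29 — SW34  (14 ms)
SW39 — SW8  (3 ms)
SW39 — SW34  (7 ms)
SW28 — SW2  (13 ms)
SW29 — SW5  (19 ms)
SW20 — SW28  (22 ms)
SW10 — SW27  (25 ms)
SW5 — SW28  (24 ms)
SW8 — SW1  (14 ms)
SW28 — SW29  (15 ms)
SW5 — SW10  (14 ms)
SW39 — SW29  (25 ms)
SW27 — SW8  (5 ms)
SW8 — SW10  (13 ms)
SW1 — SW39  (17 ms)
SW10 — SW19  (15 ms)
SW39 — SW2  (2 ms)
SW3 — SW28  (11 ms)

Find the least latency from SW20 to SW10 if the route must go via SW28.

53 ms

Best SW20 to SW28: SW20 → SW28 costing 22
Shortest SW28→SW10: SW28 → SW2 → SW39 → SW8 → SW10 = 31
Total via SW28: 22 + 31 = 53 ms.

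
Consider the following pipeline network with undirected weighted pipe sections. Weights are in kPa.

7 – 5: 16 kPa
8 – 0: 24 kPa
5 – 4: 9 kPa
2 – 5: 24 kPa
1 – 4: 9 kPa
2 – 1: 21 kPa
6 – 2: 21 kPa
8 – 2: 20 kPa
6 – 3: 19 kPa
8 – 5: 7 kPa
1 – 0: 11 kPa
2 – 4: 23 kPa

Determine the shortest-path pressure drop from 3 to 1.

61 kPa

Candidate routes:
3–6–2–8–5–4–1: 19+21+20+7+9+9 = 85
3–6–2–5–4–1: 19+21+24+9+9 = 82
3–6–2–4–1: 19+21+23+9 = 72
3–6–2–1: 19+21+21 = 61
Cheapest is 3–6–2–1 at 61 kPa.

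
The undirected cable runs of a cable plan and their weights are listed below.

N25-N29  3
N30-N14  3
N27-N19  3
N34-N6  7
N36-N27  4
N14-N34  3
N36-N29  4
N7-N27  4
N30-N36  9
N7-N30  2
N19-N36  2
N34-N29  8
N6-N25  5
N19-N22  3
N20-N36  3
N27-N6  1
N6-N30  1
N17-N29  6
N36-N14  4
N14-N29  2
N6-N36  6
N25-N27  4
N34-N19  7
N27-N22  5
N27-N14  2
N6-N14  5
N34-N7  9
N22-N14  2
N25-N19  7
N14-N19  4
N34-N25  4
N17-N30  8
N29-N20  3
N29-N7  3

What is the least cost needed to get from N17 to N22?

Candidate routes:
N17 → N30 → N6 → N27 → N14 → N22: 8+1+1+2+2 = 14
N17 → N29 → N14 → N22: 6+2+2 = 10
N17 → N30 → N14 → N22: 8+3+2 = 13
N17 → N29 → N36 → N19 → N22: 6+4+2+3 = 15
The minimum is 10 via N17 → N29 → N14 → N22.

10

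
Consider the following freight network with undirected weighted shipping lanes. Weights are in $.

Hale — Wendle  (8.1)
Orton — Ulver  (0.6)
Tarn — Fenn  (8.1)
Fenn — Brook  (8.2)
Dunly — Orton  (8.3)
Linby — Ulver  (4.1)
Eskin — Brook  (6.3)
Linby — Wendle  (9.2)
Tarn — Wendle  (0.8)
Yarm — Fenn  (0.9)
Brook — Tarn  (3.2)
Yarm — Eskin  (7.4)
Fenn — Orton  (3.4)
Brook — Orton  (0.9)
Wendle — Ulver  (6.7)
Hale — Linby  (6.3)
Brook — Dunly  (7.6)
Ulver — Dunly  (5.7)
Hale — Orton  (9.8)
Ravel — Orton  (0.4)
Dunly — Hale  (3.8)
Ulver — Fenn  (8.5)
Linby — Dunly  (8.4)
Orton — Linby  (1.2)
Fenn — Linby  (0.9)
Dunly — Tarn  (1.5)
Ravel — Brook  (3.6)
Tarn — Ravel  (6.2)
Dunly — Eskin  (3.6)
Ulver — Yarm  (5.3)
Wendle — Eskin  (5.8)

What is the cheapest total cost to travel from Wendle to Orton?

Compare a few routes:
Wendle → Tarn → Ravel → Orton: 0.8+6.2+0.4 = 7.4
Wendle → Ulver → Orton: 6.7+0.6 = 7.3
Wendle → Tarn → Brook → Orton: 0.8+3.2+0.9 = 4.9
Cheapest is Wendle → Tarn → Brook → Orton at $4.9.

$4.9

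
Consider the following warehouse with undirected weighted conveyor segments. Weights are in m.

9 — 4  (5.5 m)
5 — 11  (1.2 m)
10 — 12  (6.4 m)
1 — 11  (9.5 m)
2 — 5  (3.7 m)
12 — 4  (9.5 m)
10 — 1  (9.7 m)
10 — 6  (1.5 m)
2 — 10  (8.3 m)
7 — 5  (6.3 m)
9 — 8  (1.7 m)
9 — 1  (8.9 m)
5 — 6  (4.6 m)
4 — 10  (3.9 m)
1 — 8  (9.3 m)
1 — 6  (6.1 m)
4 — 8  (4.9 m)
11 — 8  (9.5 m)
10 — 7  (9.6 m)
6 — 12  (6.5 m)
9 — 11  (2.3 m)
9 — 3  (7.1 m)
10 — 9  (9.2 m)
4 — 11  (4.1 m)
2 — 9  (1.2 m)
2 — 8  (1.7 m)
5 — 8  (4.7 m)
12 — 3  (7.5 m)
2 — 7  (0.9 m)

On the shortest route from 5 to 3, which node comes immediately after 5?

11

Candidate routes:
5 - 2 - 9 - 3: 3.7+1.2+7.1 = 12
5 - 11 - 9 - 3: 1.2+2.3+7.1 = 10.6
The minimum is 10.6 m via 5 - 11 - 9 - 3.
So from 5 the first move is to 11.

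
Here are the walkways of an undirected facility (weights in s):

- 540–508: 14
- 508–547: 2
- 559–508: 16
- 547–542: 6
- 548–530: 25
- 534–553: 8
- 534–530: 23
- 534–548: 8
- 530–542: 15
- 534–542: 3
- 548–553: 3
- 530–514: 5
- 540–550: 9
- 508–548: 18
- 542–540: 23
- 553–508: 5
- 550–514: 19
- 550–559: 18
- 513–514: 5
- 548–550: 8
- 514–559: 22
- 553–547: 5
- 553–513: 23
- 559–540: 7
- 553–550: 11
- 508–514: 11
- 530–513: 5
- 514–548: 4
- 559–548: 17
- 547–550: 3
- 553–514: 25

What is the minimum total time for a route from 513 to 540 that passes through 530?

Shortest 513→530: 513 → 530 = 5
Shortest 530→540: 530 → 514 → 548 → 550 → 540 = 26
Total via 530: 5 + 26 = 31 s.

31 s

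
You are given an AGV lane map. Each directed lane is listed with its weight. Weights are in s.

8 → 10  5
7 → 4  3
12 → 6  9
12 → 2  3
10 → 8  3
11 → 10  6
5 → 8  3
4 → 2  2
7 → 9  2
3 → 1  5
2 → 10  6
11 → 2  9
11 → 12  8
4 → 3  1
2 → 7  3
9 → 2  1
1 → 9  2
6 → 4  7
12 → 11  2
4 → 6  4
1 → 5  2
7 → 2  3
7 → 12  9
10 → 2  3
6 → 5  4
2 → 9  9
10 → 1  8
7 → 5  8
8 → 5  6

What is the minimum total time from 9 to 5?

12 s

Shortest distances from 9:
9: 0
2: 1  (via 9)
7: 4  (via 2)
4: 7  (via 7)
10: 7  (via 2)
3: 8  (via 4)
8: 10  (via 10)
6: 11  (via 4)
5: 12  (via 7)
Shortest route: 9–2–7–5 = 12 s.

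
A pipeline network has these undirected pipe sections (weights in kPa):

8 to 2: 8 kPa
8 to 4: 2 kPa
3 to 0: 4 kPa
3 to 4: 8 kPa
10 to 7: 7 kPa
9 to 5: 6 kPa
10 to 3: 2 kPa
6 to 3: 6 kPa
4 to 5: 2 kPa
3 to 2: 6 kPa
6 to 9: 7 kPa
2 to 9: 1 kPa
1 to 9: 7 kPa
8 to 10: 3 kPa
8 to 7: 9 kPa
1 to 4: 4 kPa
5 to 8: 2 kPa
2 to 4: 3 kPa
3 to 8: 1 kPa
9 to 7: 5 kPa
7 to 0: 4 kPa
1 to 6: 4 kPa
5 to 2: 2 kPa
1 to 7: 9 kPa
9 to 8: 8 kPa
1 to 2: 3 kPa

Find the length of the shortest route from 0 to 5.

7 kPa

Shortest distances from 0:
0: 0
3: 4  (via 0)
7: 4  (via 0)
8: 5  (via 3)
10: 6  (via 3)
4: 7  (via 8)
5: 7  (via 8)
Shortest route: 0–3–8–5 = 7 kPa.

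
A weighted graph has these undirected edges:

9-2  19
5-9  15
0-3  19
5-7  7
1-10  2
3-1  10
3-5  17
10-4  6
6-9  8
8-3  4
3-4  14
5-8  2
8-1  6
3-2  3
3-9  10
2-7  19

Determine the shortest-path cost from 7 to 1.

15

Shortest distances from 7:
7: 0
5: 7  (via 7)
8: 9  (via 5)
3: 13  (via 8)
1: 15  (via 8)
Shortest route: 7 → 5 → 8 → 1 = 15.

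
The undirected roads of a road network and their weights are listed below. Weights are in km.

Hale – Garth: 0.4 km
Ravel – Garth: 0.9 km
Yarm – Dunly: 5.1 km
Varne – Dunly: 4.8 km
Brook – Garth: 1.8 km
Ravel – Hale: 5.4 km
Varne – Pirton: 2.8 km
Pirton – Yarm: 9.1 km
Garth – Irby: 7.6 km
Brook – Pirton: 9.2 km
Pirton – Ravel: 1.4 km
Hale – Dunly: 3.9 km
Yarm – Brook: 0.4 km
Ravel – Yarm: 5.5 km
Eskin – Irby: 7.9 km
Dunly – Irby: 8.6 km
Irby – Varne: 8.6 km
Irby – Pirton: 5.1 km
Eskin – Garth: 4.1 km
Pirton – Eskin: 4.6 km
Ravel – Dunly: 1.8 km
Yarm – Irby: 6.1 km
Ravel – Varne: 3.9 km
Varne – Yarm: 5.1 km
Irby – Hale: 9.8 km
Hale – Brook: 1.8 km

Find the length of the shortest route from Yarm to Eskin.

Candidate routes:
Yarm - Brook - Garth - Eskin: 0.4+1.8+4.1 = 6.3
Yarm - Brook - Garth - Ravel - Pirton - Eskin: 0.4+1.8+0.9+1.4+4.6 = 9.1
Yarm - Brook - Hale - Garth - Eskin: 0.4+1.8+0.4+4.1 = 6.7
The minimum is 6.3 km via Yarm - Brook - Garth - Eskin.

6.3 km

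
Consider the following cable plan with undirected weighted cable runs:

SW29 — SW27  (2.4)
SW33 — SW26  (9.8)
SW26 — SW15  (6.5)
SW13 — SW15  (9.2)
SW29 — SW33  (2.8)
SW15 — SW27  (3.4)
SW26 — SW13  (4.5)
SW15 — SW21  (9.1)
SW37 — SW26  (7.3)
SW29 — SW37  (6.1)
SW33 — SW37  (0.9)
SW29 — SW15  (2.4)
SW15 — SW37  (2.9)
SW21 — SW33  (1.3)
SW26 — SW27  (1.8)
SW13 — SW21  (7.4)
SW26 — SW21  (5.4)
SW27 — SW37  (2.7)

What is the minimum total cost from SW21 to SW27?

4.9

Candidate routes:
SW21 - SW33 - SW37 - SW27: 1.3+0.9+2.7 = 4.9
SW21 - SW33 - SW29 - SW27: 1.3+2.8+2.4 = 6.5
SW21 - SW33 - SW37 - SW15 - SW27: 1.3+0.9+2.9+3.4 = 8.5
SW21 - SW26 - SW27: 5.4+1.8 = 7.2
The minimum is 4.9 via SW21 - SW33 - SW37 - SW27.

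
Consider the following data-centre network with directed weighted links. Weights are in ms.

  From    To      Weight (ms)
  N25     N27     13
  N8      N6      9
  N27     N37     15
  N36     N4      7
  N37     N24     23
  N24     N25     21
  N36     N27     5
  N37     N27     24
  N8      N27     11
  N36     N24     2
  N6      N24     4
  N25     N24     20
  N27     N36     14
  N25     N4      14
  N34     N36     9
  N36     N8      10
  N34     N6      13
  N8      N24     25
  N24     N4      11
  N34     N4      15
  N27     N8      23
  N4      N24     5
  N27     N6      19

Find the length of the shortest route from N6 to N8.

Enumerating some paths:
N6 - N24 - N25 - N27 - N36 - N8: 4+21+13+14+10 = 62
N6 - N24 - N25 - N27 - N8: 4+21+13+23 = 61
Cheapest is N6 - N24 - N25 - N27 - N8 at 61 ms.

61 ms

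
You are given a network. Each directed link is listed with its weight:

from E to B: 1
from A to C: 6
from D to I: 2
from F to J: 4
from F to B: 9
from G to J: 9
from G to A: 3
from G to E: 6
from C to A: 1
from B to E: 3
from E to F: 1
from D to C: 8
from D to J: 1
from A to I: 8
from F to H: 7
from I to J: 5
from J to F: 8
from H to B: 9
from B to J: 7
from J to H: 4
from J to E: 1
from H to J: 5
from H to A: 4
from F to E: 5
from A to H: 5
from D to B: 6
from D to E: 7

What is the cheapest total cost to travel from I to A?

13

Compare a few routes:
I - J - F - H - A: 5+8+7+4 = 24
I - J - H - A: 5+4+4 = 13
I - J - E - F - H - A: 5+1+1+7+4 = 18
Cheapest is I - J - H - A at 13.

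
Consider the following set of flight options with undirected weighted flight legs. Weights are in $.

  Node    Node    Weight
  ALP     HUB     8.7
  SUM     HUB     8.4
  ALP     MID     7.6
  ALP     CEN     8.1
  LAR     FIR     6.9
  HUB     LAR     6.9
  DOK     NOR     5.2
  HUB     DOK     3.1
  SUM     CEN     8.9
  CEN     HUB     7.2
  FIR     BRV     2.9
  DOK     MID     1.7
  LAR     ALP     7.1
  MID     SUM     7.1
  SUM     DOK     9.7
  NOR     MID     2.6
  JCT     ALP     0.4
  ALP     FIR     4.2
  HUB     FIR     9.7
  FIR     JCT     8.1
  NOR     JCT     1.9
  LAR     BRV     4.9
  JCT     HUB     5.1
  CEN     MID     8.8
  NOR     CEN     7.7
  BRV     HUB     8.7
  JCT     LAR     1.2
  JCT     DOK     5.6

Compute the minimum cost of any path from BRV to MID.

$10.6

Compare a few routes:
BRV–FIR–ALP–JCT–NOR–MID: 2.9+4.2+0.4+1.9+2.6 = 12
BRV–HUB–DOK–MID: 8.7+3.1+1.7 = 13.5
BRV–LAR–JCT–NOR–MID: 4.9+1.2+1.9+2.6 = 10.6
BRV–LAR–JCT–DOK–MID: 4.9+1.2+5.6+1.7 = 13.4
Cheapest is BRV–LAR–JCT–NOR–MID at $10.6.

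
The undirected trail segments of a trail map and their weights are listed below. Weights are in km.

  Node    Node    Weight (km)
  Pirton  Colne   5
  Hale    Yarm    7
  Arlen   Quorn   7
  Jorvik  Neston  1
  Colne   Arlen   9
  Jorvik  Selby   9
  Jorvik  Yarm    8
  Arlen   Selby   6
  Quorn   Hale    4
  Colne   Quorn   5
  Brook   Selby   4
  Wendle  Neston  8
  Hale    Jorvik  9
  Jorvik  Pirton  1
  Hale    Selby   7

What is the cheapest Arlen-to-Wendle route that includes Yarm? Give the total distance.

35 km

Best Arlen to Yarm: Arlen → Quorn → Hale → Yarm costing 18
Best Yarm to Wendle: Yarm → Jorvik → Neston → Wendle costing 17
Total via Yarm: 18 + 17 = 35 km.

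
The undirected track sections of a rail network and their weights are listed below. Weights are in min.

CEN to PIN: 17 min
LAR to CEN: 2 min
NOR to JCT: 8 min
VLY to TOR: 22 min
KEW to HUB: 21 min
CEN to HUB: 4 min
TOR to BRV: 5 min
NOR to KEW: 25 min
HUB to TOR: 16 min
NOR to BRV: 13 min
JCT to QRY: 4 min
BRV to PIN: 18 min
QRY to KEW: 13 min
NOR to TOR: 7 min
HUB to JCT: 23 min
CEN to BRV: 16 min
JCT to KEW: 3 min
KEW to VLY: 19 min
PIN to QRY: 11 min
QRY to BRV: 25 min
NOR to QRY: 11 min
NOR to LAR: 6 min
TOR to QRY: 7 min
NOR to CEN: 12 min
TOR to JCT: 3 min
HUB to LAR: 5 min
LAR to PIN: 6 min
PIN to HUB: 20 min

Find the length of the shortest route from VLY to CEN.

Enumerating some paths:
VLY → KEW → JCT → NOR → LAR → CEN: 19+3+8+6+2 = 38
VLY → KEW → JCT → TOR → NOR → LAR → CEN: 19+3+3+7+6+2 = 40
VLY → TOR → NOR → LAR → CEN: 22+7+6+2 = 37
The minimum is 37 min via VLY → TOR → NOR → LAR → CEN.

37 min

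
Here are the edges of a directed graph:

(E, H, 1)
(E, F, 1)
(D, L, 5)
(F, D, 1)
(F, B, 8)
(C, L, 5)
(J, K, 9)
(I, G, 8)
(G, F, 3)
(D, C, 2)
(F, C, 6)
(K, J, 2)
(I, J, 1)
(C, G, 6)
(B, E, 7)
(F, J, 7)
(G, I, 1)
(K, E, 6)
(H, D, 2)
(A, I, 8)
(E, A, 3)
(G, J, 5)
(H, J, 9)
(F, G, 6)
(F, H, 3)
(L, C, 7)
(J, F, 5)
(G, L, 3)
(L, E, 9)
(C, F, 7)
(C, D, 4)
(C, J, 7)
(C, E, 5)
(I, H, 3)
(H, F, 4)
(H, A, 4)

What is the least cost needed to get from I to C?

7

Running Dijkstra from I:
I: 0
J: 1  (via I)
H: 3  (via I)
D: 5  (via H)
F: 6  (via J)
A: 7  (via H)
C: 7  (via D)
Shortest route: I → H → D → C = 7.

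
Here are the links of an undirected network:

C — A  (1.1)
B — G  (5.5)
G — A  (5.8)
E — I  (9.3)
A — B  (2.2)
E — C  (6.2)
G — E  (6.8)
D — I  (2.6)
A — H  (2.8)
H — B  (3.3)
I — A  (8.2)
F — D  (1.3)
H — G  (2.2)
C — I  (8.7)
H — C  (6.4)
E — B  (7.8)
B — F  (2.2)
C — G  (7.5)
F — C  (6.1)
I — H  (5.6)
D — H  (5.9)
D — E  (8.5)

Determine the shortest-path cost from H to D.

5.9

Enumerating some paths:
H → B → F → D: 3.3+2.2+1.3 = 6.8
H → D: 5.9 = 5.9
Cheapest is H → D at 5.9.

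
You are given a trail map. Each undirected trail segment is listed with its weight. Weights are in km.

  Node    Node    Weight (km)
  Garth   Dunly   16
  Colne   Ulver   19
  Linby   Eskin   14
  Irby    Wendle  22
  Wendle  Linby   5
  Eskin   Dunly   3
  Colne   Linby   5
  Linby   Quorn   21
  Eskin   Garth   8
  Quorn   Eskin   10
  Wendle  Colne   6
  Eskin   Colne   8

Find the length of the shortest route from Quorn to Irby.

Running Dijkstra from Quorn:
Quorn: 0
Eskin: 10  (via Quorn)
Dunly: 13  (via Eskin)
Garth: 18  (via Eskin)
Colne: 18  (via Eskin)
Linby: 21  (via Quorn)
Wendle: 24  (via Colne)
Ulver: 37  (via Colne)
Irby: 46  (via Wendle)
Shortest route: Quorn → Eskin → Colne → Wendle → Irby = 46 km.

46 km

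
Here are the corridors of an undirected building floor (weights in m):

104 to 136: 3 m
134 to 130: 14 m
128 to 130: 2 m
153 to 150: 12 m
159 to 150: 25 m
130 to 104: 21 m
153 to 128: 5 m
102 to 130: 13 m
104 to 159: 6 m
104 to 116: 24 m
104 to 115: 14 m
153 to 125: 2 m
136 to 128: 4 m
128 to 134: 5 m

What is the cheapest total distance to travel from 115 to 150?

Shortest distances from 115:
115: 0
104: 14  (via 115)
136: 17  (via 104)
159: 20  (via 104)
128: 21  (via 136)
130: 23  (via 128)
134: 26  (via 128)
153: 26  (via 128)
125: 28  (via 153)
102: 36  (via 130)
116: 38  (via 104)
150: 38  (via 153)
Shortest route: 115–104–136–128–153–150 = 38 m.

38 m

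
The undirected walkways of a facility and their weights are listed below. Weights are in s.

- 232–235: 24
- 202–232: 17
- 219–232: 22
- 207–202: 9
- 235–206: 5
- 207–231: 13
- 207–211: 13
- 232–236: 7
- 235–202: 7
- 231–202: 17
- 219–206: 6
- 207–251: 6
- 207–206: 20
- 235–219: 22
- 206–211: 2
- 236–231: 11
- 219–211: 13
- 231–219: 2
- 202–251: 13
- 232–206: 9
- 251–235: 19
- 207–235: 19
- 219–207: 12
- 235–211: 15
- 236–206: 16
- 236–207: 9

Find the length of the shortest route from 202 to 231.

17 s

Settle nodes by increasing distance from 202:
202: 0
235: 7  (via 202)
207: 9  (via 202)
206: 12  (via 235)
251: 13  (via 202)
211: 14  (via 206)
231: 17  (via 202)
Shortest route: 202–231 = 17 s.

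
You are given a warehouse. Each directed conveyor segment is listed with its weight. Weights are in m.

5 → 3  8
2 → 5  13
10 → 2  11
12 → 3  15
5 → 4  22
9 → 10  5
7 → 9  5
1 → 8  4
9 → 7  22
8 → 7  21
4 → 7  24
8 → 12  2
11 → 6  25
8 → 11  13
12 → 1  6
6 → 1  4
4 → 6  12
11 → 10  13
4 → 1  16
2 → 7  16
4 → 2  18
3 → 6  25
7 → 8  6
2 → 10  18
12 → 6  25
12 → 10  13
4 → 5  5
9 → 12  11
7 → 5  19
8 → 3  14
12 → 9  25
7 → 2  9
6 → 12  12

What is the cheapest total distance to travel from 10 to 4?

Candidate routes:
10 - 2 - 7 - 5 - 4: 11+16+19+22 = 68
10 - 2 - 5 - 4: 11+13+22 = 46
Cheapest is 10 - 2 - 5 - 4 at 46 m.

46 m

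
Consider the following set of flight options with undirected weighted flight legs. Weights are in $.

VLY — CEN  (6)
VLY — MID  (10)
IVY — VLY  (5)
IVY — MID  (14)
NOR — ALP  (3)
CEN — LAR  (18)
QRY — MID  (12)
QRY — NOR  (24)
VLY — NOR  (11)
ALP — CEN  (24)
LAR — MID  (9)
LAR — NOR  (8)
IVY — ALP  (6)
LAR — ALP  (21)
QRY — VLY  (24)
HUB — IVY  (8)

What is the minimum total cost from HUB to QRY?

Enumerating some paths:
HUB - IVY - VLY - MID - QRY: 8+5+10+12 = 35
HUB - IVY - MID - QRY: 8+14+12 = 34
HUB - IVY - VLY - QRY: 8+5+24 = 37
Cheapest is HUB - IVY - MID - QRY at $34.

$34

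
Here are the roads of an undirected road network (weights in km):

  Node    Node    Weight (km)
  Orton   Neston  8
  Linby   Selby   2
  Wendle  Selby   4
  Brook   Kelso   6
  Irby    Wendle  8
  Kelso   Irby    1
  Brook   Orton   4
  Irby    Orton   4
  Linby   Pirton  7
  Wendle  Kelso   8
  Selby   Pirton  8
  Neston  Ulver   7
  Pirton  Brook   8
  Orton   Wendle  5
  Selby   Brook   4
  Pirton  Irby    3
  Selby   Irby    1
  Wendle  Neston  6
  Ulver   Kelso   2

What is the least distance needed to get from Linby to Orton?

Shortest distances from Linby:
Linby: 0
Selby: 2  (via Linby)
Irby: 3  (via Selby)
Kelso: 4  (via Irby)
Pirton: 6  (via Irby)
Brook: 6  (via Selby)
Wendle: 6  (via Selby)
Ulver: 6  (via Kelso)
Orton: 7  (via Irby)
Shortest route: Linby → Selby → Irby → Orton = 7 km.

7 km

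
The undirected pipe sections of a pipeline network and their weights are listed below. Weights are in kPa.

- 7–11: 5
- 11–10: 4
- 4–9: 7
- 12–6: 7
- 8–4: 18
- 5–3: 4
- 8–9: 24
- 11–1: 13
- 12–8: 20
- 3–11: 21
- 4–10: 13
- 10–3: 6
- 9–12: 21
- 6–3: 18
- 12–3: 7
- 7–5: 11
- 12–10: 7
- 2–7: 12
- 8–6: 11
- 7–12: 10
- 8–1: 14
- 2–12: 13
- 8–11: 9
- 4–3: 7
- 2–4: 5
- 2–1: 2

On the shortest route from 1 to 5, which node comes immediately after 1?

Candidate routes:
1 - 2 - 12 - 3 - 5: 2+13+7+4 = 26
1 - 2 - 4 - 3 - 5: 2+5+7+4 = 18
1 - 2 - 7 - 5: 2+12+11 = 25
1 - 11 - 10 - 3 - 5: 13+4+6+4 = 27
Cheapest is 1 - 2 - 4 - 3 - 5 at 18 kPa.
So from 1 the first move is to 2.

2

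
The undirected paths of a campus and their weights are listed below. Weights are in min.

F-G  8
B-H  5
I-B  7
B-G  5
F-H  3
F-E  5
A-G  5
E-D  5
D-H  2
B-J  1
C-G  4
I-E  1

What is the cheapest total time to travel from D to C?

16 min

Settle nodes by increasing distance from D:
D: 0
H: 2  (via D)
E: 5  (via D)
F: 5  (via H)
I: 6  (via E)
B: 7  (via H)
J: 8  (via B)
G: 12  (via B)
C: 16  (via G)
Shortest route: D → H → B → G → C = 16 min.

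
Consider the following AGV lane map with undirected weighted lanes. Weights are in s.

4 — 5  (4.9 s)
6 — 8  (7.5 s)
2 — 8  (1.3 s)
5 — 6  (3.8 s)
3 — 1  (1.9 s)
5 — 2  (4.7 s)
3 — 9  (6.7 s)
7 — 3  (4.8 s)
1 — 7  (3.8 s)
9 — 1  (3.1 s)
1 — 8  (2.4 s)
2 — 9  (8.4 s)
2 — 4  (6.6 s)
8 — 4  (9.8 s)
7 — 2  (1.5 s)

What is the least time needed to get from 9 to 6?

Shortest distances from 9:
9: 0
1: 3.1  (via 9)
3: 5  (via 1)
8: 5.5  (via 1)
2: 6.8  (via 8)
7: 6.9  (via 1)
5: 11.5  (via 2)
6: 13  (via 8)
Shortest route: 9–1–8–6 = 13 s.

13 s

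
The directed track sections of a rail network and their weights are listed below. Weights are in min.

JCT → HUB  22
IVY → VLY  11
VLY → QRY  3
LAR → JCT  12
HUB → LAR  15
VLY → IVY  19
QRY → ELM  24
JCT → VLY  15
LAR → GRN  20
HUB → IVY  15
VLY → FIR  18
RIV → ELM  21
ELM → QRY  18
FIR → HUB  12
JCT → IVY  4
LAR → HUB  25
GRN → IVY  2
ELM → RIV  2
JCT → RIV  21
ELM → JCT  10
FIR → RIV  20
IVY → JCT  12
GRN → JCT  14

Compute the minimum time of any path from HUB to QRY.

Compare a few routes:
HUB - LAR - JCT - VLY - QRY: 15+12+15+3 = 45
HUB - IVY - JCT - VLY - QRY: 15+12+15+3 = 45
HUB - IVY - VLY - QRY: 15+11+3 = 29
Cheapest is HUB - IVY - VLY - QRY at 29 min.

29 min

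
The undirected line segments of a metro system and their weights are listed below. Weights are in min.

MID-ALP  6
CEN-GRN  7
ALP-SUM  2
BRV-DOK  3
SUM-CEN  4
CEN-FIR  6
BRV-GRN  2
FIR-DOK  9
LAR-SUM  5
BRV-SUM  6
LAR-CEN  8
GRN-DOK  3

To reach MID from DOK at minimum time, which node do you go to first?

Candidate routes:
DOK → BRV → SUM → ALP → MID: 3+6+2+6 = 17
DOK → GRN → BRV → SUM → ALP → MID: 3+2+6+2+6 = 19
DOK → GRN → CEN → SUM → ALP → MID: 3+7+4+2+6 = 22
Cheapest is DOK → BRV → SUM → ALP → MID at 17 min.
So from DOK the first move is to BRV.

BRV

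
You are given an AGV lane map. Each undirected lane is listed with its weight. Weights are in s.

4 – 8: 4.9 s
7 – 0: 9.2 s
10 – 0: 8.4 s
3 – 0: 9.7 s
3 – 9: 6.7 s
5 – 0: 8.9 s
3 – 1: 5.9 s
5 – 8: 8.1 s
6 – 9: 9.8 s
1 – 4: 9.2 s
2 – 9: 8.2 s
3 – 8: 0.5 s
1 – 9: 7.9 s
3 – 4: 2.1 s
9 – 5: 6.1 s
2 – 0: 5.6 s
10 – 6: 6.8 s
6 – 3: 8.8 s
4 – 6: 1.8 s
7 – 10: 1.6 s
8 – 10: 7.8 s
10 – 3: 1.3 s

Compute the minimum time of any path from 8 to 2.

15.4 s

Compare a few routes:
8 → 3 → 9 → 2: 0.5+6.7+8.2 = 15.4
8 → 3 → 10 → 7 → 0 → 2: 0.5+1.3+1.6+9.2+5.6 = 18.2
8 → 3 → 10 → 0 → 2: 0.5+1.3+8.4+5.6 = 15.8
8 → 3 → 0 → 2: 0.5+9.7+5.6 = 15.8
Cheapest is 8 → 3 → 9 → 2 at 15.4 s.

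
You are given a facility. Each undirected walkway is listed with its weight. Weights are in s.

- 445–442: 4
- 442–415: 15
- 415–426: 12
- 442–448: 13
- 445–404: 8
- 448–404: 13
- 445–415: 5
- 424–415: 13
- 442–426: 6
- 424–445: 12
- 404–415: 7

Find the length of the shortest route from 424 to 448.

29 s

Shortest distances from 424:
424: 0
445: 12  (via 424)
415: 13  (via 424)
442: 16  (via 445)
404: 20  (via 445)
426: 22  (via 442)
448: 29  (via 442)
Shortest route: 424 → 445 → 442 → 448 = 29 s.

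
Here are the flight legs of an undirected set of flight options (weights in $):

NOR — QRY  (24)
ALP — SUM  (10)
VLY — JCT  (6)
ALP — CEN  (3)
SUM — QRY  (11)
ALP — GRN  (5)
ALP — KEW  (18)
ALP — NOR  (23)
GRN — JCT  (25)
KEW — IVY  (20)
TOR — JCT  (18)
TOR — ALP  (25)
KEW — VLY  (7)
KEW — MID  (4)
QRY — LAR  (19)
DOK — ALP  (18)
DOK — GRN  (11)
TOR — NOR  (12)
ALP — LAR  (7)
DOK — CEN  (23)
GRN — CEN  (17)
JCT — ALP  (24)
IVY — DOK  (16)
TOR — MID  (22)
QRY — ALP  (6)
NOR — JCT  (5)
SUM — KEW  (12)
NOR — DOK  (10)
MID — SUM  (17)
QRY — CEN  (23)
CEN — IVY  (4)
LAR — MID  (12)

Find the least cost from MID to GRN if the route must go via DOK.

Best MID to DOK: MID → KEW → VLY → JCT → NOR → DOK costing 32
Shortest DOK→GRN: DOK → GRN = 11
Total via DOK: 32 + 11 = $43.

$43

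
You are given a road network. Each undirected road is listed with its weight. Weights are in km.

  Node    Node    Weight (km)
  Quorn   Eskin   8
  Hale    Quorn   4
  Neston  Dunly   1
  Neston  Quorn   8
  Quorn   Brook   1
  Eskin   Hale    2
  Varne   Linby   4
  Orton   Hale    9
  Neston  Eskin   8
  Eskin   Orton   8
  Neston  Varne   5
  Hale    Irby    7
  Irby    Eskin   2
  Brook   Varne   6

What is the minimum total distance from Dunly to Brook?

10 km

Running Dijkstra from Dunly:
Dunly: 0
Neston: 1  (via Dunly)
Varne: 6  (via Neston)
Eskin: 9  (via Neston)
Quorn: 9  (via Neston)
Linby: 10  (via Varne)
Brook: 10  (via Quorn)
Shortest route: Dunly → Neston → Quorn → Brook = 10 km.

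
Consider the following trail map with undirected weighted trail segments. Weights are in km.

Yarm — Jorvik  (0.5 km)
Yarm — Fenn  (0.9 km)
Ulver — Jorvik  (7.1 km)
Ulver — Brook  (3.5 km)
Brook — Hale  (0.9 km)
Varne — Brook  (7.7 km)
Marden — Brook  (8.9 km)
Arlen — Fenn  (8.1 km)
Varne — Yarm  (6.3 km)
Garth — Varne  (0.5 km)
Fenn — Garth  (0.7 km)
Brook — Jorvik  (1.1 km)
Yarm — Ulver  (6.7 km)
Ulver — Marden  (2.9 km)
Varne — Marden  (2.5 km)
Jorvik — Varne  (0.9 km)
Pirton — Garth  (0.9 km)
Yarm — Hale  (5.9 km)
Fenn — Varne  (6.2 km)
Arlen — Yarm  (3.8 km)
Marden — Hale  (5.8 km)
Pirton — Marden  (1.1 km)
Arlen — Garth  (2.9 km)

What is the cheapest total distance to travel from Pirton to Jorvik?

2.3 km

Enumerating some paths:
Pirton–Garth–Varne–Jorvik: 0.9+0.5+0.9 = 2.3
Pirton–Marden–Varne–Jorvik: 1.1+2.5+0.9 = 4.5
Pirton–Garth–Fenn–Yarm–Jorvik: 0.9+0.7+0.9+0.5 = 3
The minimum is 2.3 km via Pirton–Garth–Varne–Jorvik.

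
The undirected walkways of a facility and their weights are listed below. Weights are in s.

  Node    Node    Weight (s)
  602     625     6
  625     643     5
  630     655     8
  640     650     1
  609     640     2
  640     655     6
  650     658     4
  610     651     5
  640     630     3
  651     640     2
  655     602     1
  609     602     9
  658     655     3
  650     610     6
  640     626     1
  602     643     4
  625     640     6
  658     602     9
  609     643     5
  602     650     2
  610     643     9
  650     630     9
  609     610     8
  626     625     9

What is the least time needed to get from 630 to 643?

10 s

Candidate routes:
630 → 655 → 602 → 643: 8+1+4 = 13
630 → 640 → 609 → 643: 3+2+5 = 10
The minimum is 10 s via 630 → 640 → 609 → 643.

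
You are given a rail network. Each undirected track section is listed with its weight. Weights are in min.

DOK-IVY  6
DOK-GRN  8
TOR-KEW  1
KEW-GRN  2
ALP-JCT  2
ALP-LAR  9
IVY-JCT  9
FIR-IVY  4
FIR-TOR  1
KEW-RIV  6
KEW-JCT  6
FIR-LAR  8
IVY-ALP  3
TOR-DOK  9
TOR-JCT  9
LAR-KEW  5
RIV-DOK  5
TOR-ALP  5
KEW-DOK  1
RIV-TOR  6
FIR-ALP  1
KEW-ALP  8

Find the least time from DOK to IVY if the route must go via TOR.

7 min

Shortest DOK→TOR: DOK–KEW–TOR = 2
Best TOR to IVY: TOR–FIR–IVY costing 5
Total via TOR: 2 + 5 = 7 min.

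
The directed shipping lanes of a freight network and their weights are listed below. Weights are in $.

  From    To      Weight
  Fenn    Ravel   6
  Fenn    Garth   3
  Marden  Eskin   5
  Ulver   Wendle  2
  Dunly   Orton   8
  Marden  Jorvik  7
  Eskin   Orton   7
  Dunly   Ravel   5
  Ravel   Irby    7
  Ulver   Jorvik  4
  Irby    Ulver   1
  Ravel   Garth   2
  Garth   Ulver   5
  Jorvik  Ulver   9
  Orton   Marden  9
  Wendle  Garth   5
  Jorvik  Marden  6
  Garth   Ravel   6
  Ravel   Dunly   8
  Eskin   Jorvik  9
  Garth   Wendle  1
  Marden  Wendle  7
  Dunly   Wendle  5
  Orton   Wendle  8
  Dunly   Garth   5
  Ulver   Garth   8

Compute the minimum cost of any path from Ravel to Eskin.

$22

Enumerating some paths:
Ravel - Dunly - Orton - Marden - Eskin: 8+8+9+5 = 30
Ravel - Garth - Ulver - Jorvik - Marden - Eskin: 2+5+4+6+5 = 22
Ravel - Irby - Ulver - Jorvik - Marden - Eskin: 7+1+4+6+5 = 23
The minimum is $22 via Ravel - Garth - Ulver - Jorvik - Marden - Eskin.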